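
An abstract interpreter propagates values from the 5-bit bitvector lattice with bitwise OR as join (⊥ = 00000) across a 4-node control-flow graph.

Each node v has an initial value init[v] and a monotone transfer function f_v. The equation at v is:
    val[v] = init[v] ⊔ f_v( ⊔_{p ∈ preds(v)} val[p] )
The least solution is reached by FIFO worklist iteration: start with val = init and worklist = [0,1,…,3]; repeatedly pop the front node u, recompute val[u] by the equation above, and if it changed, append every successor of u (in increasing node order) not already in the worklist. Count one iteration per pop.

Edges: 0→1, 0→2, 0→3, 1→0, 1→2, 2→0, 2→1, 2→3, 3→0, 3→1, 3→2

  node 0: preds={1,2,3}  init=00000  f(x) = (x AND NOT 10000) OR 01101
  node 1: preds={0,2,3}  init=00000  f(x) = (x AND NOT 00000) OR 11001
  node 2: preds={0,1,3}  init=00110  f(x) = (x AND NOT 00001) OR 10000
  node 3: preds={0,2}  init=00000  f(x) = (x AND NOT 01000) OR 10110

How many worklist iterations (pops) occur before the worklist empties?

7

Worklist (7 pops):
  #1 pop 0: in=00110 → 01111 (was 00000); enqueue []
  #2 pop 1: in=01111 → 11111 (was 00000); enqueue [0]
  #3 pop 2: in=11111 → 11110 (was 00110); enqueue [1]
  #4 pop 3: in=11111 → 10111 (was 00000); enqueue [2]
  #5 pop 0: in=11111 → 01111 (no change)
  #6 pop 1: in=11111 → 11111 (no change)
  #7 pop 2: in=11111 → 11110 (no change)

Fixpoint:
  val[0] = 01111
  val[1] = 11111
  val[2] = 11110
  val[3] = 10111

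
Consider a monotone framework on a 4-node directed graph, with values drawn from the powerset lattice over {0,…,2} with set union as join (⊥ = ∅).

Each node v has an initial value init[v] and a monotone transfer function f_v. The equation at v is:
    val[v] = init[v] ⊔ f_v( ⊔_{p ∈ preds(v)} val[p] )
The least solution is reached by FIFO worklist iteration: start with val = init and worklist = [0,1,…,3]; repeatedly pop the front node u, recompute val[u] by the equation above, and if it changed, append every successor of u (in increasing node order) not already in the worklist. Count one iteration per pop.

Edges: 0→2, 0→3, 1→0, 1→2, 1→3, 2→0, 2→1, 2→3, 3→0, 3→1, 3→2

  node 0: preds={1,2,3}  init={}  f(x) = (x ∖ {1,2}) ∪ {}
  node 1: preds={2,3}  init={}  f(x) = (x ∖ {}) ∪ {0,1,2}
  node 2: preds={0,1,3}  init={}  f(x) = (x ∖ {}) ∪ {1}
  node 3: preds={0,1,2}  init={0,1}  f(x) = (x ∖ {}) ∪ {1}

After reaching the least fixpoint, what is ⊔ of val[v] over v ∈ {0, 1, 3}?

Trace (7 dequeues):
  [1] u=0 | in {0,1} | out {0} | prev {} | push {}
  [2] u=1 | in {0,1} | out {0,1,2} | prev {} | push {0}
  [3] u=2 | in {0,1,2} | out {0,1,2} | prev {} | push {1}
  [4] u=3 | in {0,1,2} | out {0,1,2} | prev {0,1} | push {2}
  [5] u=0 | in {0,1,2} | out {0} | ==
  [6] u=1 | in {0,1,2} | out {0,1,2} | ==
  [7] u=2 | in {0,1,2} | out {0,1,2} | ==

Converged values:
  [0] {0}
  [1] {0,1,2}
  [2] {0,1,2}
  [3] {0,1,2}

{0,1,2}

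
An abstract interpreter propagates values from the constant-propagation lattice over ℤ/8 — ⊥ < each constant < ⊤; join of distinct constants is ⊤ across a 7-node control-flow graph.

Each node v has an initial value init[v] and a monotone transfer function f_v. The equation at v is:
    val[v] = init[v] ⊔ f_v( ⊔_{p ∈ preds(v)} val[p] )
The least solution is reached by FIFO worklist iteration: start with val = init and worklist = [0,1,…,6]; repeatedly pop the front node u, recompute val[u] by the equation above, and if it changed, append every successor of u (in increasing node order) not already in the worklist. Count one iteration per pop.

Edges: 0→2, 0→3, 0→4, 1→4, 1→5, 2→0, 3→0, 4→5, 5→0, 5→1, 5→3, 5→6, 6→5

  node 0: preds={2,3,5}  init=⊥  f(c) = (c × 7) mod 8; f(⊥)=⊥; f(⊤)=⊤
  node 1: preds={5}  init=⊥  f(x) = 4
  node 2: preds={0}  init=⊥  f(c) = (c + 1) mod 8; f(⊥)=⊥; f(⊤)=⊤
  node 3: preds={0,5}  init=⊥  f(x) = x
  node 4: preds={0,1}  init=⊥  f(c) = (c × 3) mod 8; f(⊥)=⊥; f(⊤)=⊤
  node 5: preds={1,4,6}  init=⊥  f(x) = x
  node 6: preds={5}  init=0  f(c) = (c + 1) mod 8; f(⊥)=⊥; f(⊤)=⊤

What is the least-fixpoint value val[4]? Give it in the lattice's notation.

Iteration log — 15 steps:
  step 1. node 0  ⊔preds=⊥  new=⊥  stable
  step 2. node 1  ⊔preds=⊥  new=4  old=⊥  +wl: 
  step 3. node 2  ⊔preds=⊥  new=⊥  stable
  step 4. node 3  ⊔preds=⊥  new=⊥  stable
  step 5. node 4  ⊔preds=4  new=4  old=⊥  +wl: 
  step 6. node 5  ⊔preds=⊤  new=⊤  old=⊥  +wl: 0,1,3
  step 7. node 6  ⊔preds=⊤  new=⊤  old=0  +wl: 5
  step 8. node 0  ⊔preds=⊤  new=⊤  old=⊥  +wl: 2,4
  step 9. node 1  ⊔preds=⊤  new=4  stable
  step 10. node 3  ⊔preds=⊤  new=⊤  old=⊥  +wl: 0
  step 11. node 5  ⊔preds=⊤  new=⊤  stable
  step 12. node 2  ⊔preds=⊤  new=⊤  old=⊥  +wl: 
  step 13. node 4  ⊔preds=⊤  new=⊤  old=4  +wl: 5
  step 14. node 0  ⊔preds=⊤  new=⊤  stable
  step 15. node 5  ⊔preds=⊤  new=⊤  stable

Least fixpoint reached:
  node 0: ⊤
  node 1: 4
  node 2: ⊤
  node 3: ⊤
  node 4: ⊤
  node 5: ⊤
  node 6: ⊤

⊤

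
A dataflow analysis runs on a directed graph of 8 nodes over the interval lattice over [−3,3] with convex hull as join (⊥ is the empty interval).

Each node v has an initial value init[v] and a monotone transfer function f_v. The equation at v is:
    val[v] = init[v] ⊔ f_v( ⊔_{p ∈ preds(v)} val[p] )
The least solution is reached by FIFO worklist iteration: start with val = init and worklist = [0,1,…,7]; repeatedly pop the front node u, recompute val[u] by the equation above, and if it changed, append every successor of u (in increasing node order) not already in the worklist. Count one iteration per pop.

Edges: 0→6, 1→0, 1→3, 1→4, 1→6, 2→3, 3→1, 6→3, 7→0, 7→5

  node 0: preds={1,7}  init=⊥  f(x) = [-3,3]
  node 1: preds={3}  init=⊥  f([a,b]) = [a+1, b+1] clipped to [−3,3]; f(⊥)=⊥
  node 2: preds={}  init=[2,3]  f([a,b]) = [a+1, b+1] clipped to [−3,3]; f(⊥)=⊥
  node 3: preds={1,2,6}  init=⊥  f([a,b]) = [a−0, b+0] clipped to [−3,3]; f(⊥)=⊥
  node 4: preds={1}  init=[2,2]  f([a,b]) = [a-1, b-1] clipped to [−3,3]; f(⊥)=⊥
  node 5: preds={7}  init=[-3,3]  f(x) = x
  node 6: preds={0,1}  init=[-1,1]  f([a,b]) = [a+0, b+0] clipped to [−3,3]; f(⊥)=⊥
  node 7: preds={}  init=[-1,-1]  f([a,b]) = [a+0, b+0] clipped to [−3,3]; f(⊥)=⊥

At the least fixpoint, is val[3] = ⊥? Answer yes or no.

no

Worklist (18 pops):
  #1 pop 0: in=[-1,-1] → [-3,3] (was ⊥); enqueue []
  #2 pop 1: in=⊥ → ⊥ (no change)
  #3 pop 2: in=⊥ → [2,3] (no change)
  #4 pop 3: in=[-1,3] → [-1,3] (was ⊥); enqueue [1]
  #5 pop 4: in=⊥ → [2,2] (no change)
  #6 pop 5: in=[-1,-1] → [-3,3] (no change)
  #7 pop 6: in=[-3,3] → [-3,3] (was [-1,1]); enqueue [3]
  #8 pop 7: in=⊥ → [-1,-1] (no change)
  #9 pop 1: in=[-1,3] → [0,3] (was ⊥); enqueue [0,4,6]
  #10 pop 3: in=[-3,3] → [-3,3] (was [-1,3]); enqueue [1]
  #11 pop 0: in=[-1,3] → [-3,3] (no change)
  #12 pop 4: in=[0,3] → [-1,2] (was [2,2]); enqueue []
  #13 pop 6: in=[-3,3] → [-3,3] (no change)
  #14 pop 1: in=[-3,3] → [-2,3] (was [0,3]); enqueue [0,3,4,6]
  #15 pop 0: in=[-2,3] → [-3,3] (no change)
  #16 pop 3: in=[-3,3] → [-3,3] (no change)
  #17 pop 4: in=[-2,3] → [-3,2] (was [-1,2]); enqueue []
  #18 pop 6: in=[-3,3] → [-3,3] (no change)

Fixpoint:
  val[0] = [-3,3]
  val[1] = [-2,3]
  val[2] = [2,3]
  val[3] = [-3,3]
  val[4] = [-3,2]
  val[5] = [-3,3]
  val[6] = [-3,3]
  val[7] = [-1,-1]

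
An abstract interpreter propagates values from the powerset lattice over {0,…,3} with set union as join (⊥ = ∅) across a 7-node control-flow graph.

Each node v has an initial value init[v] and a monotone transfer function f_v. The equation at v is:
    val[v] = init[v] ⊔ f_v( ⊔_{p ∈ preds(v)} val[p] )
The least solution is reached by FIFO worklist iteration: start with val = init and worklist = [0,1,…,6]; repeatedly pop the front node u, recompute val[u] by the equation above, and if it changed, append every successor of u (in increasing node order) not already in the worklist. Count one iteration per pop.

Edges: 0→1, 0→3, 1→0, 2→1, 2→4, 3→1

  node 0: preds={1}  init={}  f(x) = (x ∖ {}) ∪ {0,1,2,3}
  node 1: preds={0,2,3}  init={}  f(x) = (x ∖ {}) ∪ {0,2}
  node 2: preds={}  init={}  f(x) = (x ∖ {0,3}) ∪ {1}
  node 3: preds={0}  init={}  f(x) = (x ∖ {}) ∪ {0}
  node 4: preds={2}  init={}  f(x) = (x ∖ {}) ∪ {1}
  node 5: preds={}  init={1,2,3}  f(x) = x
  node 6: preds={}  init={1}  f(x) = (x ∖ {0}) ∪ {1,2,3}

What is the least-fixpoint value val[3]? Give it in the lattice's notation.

Iteration log — 9 steps:
  step 1. node 0  ⊔preds={}  new={0,1,2,3}  old={}  +wl: 
  step 2. node 1  ⊔preds={0,1,2,3}  new={0,1,2,3}  old={}  +wl: 0
  step 3. node 2  ⊔preds={}  new={1}  old={}  +wl: 1
  step 4. node 3  ⊔preds={0,1,2,3}  new={0,1,2,3}  old={}  +wl: 
  step 5. node 4  ⊔preds={1}  new={1}  old={}  +wl: 
  step 6. node 5  ⊔preds={}  new={1,2,3}  stable
  step 7. node 6  ⊔preds={}  new={1,2,3}  old={1}  +wl: 
  step 8. node 0  ⊔preds={0,1,2,3}  new={0,1,2,3}  stable
  step 9. node 1  ⊔preds={0,1,2,3}  new={0,1,2,3}  stable

Least fixpoint reached:
  node 0: {0,1,2,3}
  node 1: {0,1,2,3}
  node 2: {1}
  node 3: {0,1,2,3}
  node 4: {1}
  node 5: {1,2,3}
  node 6: {1,2,3}

{0,1,2,3}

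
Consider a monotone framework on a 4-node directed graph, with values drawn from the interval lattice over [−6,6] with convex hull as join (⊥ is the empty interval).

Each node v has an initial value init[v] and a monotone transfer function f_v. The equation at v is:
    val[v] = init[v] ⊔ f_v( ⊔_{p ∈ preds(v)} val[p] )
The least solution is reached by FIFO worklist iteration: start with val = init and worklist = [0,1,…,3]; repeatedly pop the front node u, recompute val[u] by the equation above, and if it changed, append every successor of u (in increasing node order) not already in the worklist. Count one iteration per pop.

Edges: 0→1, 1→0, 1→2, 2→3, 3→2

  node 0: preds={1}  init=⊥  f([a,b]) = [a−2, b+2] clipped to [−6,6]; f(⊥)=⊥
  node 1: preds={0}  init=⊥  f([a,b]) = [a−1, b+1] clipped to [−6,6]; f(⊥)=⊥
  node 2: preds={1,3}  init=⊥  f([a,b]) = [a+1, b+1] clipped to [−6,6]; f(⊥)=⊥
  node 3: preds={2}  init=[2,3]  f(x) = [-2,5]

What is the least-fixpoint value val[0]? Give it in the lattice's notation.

Iteration log — 6 steps:
  step 1. node 0  ⊔preds=⊥  new=⊥  stable
  step 2. node 1  ⊔preds=⊥  new=⊥  stable
  step 3. node 2  ⊔preds=[2,3]  new=[3,4]  old=⊥  +wl: 
  step 4. node 3  ⊔preds=[3,4]  new=[-2,5]  old=[2,3]  +wl: 2
  step 5. node 2  ⊔preds=[-2,5]  new=[-1,6]  old=[3,4]  +wl: 3
  step 6. node 3  ⊔preds=[-1,6]  new=[-2,5]  stable

Least fixpoint reached:
  node 0: ⊥
  node 1: ⊥
  node 2: [-1,6]
  node 3: [-2,5]

⊥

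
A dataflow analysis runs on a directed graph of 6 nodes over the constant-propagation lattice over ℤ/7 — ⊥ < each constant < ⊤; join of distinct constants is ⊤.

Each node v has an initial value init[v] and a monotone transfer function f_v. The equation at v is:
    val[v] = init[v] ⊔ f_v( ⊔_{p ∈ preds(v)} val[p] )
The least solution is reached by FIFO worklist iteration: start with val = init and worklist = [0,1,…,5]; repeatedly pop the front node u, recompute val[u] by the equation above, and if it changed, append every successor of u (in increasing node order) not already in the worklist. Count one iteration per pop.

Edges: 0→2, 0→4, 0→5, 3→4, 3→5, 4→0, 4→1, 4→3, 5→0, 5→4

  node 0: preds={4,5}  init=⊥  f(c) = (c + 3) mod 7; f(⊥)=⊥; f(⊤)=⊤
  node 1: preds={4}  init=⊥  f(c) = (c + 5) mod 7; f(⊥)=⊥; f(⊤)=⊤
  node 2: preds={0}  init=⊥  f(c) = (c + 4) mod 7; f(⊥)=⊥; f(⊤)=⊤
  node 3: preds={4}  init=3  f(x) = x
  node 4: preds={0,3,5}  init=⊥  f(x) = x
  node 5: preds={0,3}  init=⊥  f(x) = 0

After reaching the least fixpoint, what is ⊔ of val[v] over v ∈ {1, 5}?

Worklist (17 pops):
  #1 pop 0: in=⊥ → ⊥ (no change)
  #2 pop 1: in=⊥ → ⊥ (no change)
  #3 pop 2: in=⊥ → ⊥ (no change)
  #4 pop 3: in=⊥ → 3 (no change)
  #5 pop 4: in=3 → 3 (was ⊥); enqueue [0,1,3]
  #6 pop 5: in=3 → 0 (was ⊥); enqueue [4]
  #7 pop 0: in=⊤ → ⊤ (was ⊥); enqueue [2,5]
  #8 pop 1: in=3 → 1 (was ⊥); enqueue []
  #9 pop 3: in=3 → 3 (no change)
  #10 pop 4: in=⊤ → ⊤ (was 3); enqueue [0,1,3]
  #11 pop 2: in=⊤ → ⊤ (was ⊥); enqueue []
  #12 pop 5: in=⊤ → 0 (no change)
  #13 pop 0: in=⊤ → ⊤ (no change)
  #14 pop 1: in=⊤ → ⊤ (was 1); enqueue []
  #15 pop 3: in=⊤ → ⊤ (was 3); enqueue [4,5]
  #16 pop 4: in=⊤ → ⊤ (no change)
  #17 pop 5: in=⊤ → 0 (no change)

Fixpoint:
  val[0] = ⊤
  val[1] = ⊤
  val[2] = ⊤
  val[3] = ⊤
  val[4] = ⊤
  val[5] = 0

⊤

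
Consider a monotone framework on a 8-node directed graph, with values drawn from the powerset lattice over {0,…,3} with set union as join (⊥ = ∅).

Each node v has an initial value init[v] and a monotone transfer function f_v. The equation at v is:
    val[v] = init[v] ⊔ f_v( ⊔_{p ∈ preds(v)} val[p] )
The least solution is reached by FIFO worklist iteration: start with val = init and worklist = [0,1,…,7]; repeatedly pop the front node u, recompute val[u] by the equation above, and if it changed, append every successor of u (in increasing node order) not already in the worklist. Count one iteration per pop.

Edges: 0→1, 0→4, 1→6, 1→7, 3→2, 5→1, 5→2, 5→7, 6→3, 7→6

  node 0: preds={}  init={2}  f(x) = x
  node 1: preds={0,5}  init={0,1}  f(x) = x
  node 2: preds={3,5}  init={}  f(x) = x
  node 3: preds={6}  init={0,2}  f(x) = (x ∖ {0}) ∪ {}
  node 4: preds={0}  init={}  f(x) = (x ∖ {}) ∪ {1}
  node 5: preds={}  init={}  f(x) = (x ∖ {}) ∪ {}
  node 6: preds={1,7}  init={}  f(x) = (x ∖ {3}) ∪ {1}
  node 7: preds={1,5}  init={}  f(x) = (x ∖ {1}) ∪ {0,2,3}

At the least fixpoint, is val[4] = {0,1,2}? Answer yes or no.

no

Iteration log — 11 steps:
  step 1. node 0  ⊔preds={}  new={2}  stable
  step 2. node 1  ⊔preds={2}  new={0,1,2}  old={0,1}  +wl: 
  step 3. node 2  ⊔preds={0,2}  new={0,2}  old={}  +wl: 
  step 4. node 3  ⊔preds={}  new={0,2}  stable
  step 5. node 4  ⊔preds={2}  new={1,2}  old={}  +wl: 
  step 6. node 5  ⊔preds={}  new={}  stable
  step 7. node 6  ⊔preds={0,1,2}  new={0,1,2}  old={}  +wl: 3
  step 8. node 7  ⊔preds={0,1,2}  new={0,2,3}  old={}  +wl: 6
  step 9. node 3  ⊔preds={0,1,2}  new={0,1,2}  old={0,2}  +wl: 2
  step 10. node 6  ⊔preds={0,1,2,3}  new={0,1,2}  stable
  step 11. node 2  ⊔preds={0,1,2}  new={0,1,2}  old={0,2}  +wl: 

Least fixpoint reached:
  node 0: {2}
  node 1: {0,1,2}
  node 2: {0,1,2}
  node 3: {0,1,2}
  node 4: {1,2}
  node 5: {}
  node 6: {0,1,2}
  node 7: {0,2,3}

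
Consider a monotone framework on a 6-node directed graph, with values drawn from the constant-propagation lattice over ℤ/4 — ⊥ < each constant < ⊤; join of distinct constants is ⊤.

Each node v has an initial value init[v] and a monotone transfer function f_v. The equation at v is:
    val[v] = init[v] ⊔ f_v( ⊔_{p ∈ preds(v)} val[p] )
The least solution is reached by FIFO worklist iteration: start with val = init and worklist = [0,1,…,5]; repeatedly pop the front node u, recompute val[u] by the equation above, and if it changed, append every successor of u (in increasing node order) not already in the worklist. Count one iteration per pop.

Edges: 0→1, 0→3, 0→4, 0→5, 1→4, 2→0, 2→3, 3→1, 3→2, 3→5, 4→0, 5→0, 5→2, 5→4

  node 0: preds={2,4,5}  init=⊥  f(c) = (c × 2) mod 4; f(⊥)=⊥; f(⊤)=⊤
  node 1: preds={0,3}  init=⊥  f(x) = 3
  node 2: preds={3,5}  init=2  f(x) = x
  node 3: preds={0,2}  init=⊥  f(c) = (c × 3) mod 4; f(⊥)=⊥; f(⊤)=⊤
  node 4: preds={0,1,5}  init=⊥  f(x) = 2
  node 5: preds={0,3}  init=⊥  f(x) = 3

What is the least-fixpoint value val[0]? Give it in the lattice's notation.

Worklist (13 pops):
  #1 pop 0: in=2 → 0 (was ⊥); enqueue []
  #2 pop 1: in=0 → 3 (was ⊥); enqueue []
  #3 pop 2: in=⊥ → 2 (no change)
  #4 pop 3: in=⊤ → ⊤ (was ⊥); enqueue [1,2]
  #5 pop 4: in=⊤ → 2 (was ⊥); enqueue [0]
  #6 pop 5: in=⊤ → 3 (was ⊥); enqueue [4]
  #7 pop 1: in=⊤ → 3 (no change)
  #8 pop 2: in=⊤ → ⊤ (was 2); enqueue [3]
  #9 pop 0: in=⊤ → ⊤ (was 0); enqueue [1,5]
  #10 pop 4: in=⊤ → 2 (no change)
  #11 pop 3: in=⊤ → ⊤ (no change)
  #12 pop 1: in=⊤ → 3 (no change)
  #13 pop 5: in=⊤ → 3 (no change)

Fixpoint:
  val[0] = ⊤
  val[1] = 3
  val[2] = ⊤
  val[3] = ⊤
  val[4] = 2
  val[5] = 3

⊤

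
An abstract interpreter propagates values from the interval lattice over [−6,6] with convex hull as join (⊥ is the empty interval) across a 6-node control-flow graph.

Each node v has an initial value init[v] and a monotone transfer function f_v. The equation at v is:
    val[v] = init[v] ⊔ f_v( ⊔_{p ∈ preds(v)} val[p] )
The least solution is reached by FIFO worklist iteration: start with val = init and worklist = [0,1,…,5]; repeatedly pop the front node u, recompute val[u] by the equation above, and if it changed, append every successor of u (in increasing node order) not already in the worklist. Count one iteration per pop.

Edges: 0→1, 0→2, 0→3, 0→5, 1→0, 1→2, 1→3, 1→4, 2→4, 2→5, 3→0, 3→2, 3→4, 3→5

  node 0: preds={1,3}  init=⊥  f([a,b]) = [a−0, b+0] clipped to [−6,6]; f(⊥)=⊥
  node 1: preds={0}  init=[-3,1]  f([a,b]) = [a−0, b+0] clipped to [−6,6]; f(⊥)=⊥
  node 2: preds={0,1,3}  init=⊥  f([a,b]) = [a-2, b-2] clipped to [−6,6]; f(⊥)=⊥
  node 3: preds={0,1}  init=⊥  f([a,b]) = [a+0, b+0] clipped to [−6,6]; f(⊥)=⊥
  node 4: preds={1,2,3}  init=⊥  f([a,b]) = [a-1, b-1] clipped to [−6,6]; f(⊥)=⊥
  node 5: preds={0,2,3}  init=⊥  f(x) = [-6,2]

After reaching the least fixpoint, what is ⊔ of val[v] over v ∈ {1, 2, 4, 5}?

Trace (8 dequeues):
  [1] u=0 | in [-3,1] | out [-3,1] | prev ⊥ | push {}
  [2] u=1 | in [-3,1] | out [-3,1] | ==
  [3] u=2 | in [-3,1] | out [-5,-1] | prev ⊥ | push {}
  [4] u=3 | in [-3,1] | out [-3,1] | prev ⊥ | push {0,2}
  [5] u=4 | in [-5,1] | out [-6,0] | prev ⊥ | push {}
  [6] u=5 | in [-5,1] | out [-6,2] | prev ⊥ | push {}
  [7] u=0 | in [-3,1] | out [-3,1] | ==
  [8] u=2 | in [-3,1] | out [-5,-1] | ==

Converged values:
  [0] [-3,1]
  [1] [-3,1]
  [2] [-5,-1]
  [3] [-3,1]
  [4] [-6,0]
  [5] [-6,2]

[-6,2]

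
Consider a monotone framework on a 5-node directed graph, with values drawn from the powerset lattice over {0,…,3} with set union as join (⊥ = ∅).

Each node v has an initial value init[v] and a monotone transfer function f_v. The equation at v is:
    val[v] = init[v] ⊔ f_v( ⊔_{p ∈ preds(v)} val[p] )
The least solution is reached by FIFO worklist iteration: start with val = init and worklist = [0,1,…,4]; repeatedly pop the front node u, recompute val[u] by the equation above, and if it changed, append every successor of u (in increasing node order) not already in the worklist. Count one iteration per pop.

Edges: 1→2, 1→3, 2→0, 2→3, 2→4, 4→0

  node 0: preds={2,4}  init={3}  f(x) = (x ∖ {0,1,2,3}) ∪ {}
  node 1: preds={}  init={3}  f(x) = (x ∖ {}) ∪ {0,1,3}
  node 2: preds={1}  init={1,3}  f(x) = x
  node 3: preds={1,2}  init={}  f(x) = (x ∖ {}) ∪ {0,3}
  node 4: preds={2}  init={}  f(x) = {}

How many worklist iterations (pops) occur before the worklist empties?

6

Iteration log — 6 steps:
  step 1. node 0  ⊔preds={1,3}  new={3}  stable
  step 2. node 1  ⊔preds={}  new={0,1,3}  old={3}  +wl: 
  step 3. node 2  ⊔preds={0,1,3}  new={0,1,3}  old={1,3}  +wl: 0
  step 4. node 3  ⊔preds={0,1,3}  new={0,1,3}  old={}  +wl: 
  step 5. node 4  ⊔preds={0,1,3}  new={}  stable
  step 6. node 0  ⊔preds={0,1,3}  new={3}  stable

Least fixpoint reached:
  node 0: {3}
  node 1: {0,1,3}
  node 2: {0,1,3}
  node 3: {0,1,3}
  node 4: {}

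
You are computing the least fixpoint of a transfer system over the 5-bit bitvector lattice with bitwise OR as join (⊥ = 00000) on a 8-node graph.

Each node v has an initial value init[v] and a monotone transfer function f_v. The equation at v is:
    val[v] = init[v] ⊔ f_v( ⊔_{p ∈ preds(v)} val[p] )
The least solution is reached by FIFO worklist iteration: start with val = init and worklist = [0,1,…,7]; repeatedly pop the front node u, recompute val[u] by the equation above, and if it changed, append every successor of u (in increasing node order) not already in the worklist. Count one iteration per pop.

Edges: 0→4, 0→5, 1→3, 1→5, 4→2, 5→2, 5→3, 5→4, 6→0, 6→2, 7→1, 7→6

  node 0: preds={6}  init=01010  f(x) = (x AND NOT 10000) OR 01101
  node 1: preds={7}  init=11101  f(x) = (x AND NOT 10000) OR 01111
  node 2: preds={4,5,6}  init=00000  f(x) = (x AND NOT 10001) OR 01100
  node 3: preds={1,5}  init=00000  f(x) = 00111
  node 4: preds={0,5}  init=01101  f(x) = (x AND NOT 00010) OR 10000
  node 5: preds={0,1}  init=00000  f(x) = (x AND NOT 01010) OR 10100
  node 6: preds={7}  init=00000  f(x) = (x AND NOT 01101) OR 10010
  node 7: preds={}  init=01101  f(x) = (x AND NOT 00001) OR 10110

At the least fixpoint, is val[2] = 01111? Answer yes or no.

no

Worklist (14 pops):
  #1 pop 0: in=00000 → 01111 (was 01010); enqueue []
  #2 pop 1: in=01101 → 11111 (was 11101); enqueue []
  #3 pop 2: in=01101 → 01100 (was 00000); enqueue []
  #4 pop 3: in=11111 → 00111 (was 00000); enqueue []
  #5 pop 4: in=01111 → 11101 (was 01101); enqueue [2]
  #6 pop 5: in=11111 → 10101 (was 00000); enqueue [3,4]
  #7 pop 6: in=01101 → 10010 (was 00000); enqueue [0]
  #8 pop 7: in=00000 → 11111 (was 01101); enqueue [1,6]
  #9 pop 2: in=11111 → 01110 (was 01100); enqueue []
  #10 pop 3: in=11111 → 00111 (no change)
  #11 pop 4: in=11111 → 11101 (no change)
  #12 pop 0: in=10010 → 01111 (no change)
  #13 pop 1: in=11111 → 11111 (no change)
  #14 pop 6: in=11111 → 10010 (no change)

Fixpoint:
  val[0] = 01111
  val[1] = 11111
  val[2] = 01110
  val[3] = 00111
  val[4] = 11101
  val[5] = 10101
  val[6] = 10010
  val[7] = 11111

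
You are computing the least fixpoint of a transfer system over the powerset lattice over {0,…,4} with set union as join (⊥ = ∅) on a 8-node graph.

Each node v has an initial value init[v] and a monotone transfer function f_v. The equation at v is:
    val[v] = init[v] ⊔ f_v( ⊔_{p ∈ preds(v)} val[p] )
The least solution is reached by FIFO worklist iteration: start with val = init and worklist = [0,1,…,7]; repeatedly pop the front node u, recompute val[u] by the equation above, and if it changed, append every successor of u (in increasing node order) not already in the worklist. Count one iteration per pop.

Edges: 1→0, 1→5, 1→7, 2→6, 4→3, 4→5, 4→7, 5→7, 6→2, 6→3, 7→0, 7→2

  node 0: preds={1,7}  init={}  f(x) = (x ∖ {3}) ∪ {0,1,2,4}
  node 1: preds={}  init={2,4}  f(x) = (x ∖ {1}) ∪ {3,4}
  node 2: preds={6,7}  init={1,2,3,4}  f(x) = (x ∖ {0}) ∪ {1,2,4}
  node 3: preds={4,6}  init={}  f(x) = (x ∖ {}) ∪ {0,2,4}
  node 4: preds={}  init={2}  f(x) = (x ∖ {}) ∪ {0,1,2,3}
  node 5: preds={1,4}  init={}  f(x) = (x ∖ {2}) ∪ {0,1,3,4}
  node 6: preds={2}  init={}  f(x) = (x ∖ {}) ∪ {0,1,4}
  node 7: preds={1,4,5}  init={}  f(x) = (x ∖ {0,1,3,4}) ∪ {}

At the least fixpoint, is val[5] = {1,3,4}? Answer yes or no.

no

Trace (11 dequeues):
  [1] u=0 | in {2,4} | out {0,1,2,4} | prev {} | push {}
  [2] u=1 | in {} | out {2,3,4} | prev {2,4} | push {0}
  [3] u=2 | in {} | out {1,2,3,4} | ==
  [4] u=3 | in {2} | out {0,2,4} | prev {} | push {}
  [5] u=4 | in {} | out {0,1,2,3} | prev {2} | push {3}
  [6] u=5 | in {0,1,2,3,4} | out {0,1,3,4} | prev {} | push {}
  [7] u=6 | in {1,2,3,4} | out {0,1,2,3,4} | prev {} | push {2}
  [8] u=7 | in {0,1,2,3,4} | out {2} | prev {} | push {}
  [9] u=0 | in {2,3,4} | out {0,1,2,4} | ==
  [10] u=3 | in {0,1,2,3,4} | out {0,1,2,3,4} | prev {0,2,4} | push {}
  [11] u=2 | in {0,1,2,3,4} | out {1,2,3,4} | ==

Converged values:
  [0] {0,1,2,4}
  [1] {2,3,4}
  [2] {1,2,3,4}
  [3] {0,1,2,3,4}
  [4] {0,1,2,3}
  [5] {0,1,3,4}
  [6] {0,1,2,3,4}
  [7] {2}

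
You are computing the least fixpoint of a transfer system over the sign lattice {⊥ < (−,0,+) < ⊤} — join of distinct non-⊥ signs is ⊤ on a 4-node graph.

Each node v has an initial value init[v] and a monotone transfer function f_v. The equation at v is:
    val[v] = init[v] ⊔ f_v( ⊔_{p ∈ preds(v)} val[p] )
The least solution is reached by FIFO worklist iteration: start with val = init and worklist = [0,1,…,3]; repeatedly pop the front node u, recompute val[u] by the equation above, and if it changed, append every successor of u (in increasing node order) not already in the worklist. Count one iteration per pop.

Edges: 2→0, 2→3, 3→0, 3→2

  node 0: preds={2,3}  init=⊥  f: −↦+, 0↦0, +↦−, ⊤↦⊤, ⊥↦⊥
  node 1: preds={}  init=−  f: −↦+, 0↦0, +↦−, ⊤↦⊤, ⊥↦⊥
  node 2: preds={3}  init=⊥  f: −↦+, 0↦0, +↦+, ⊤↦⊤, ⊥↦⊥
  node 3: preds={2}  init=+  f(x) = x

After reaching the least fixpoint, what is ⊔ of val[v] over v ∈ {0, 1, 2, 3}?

Iteration log — 5 steps:
  step 1. node 0  ⊔preds=+  new=−  old=⊥  +wl: 
  step 2. node 1  ⊔preds=⊥  new=−  stable
  step 3. node 2  ⊔preds=+  new=+  old=⊥  +wl: 0
  step 4. node 3  ⊔preds=+  new=+  stable
  step 5. node 0  ⊔preds=+  new=−  stable

Least fixpoint reached:
  node 0: −
  node 1: −
  node 2: +
  node 3: +

⊤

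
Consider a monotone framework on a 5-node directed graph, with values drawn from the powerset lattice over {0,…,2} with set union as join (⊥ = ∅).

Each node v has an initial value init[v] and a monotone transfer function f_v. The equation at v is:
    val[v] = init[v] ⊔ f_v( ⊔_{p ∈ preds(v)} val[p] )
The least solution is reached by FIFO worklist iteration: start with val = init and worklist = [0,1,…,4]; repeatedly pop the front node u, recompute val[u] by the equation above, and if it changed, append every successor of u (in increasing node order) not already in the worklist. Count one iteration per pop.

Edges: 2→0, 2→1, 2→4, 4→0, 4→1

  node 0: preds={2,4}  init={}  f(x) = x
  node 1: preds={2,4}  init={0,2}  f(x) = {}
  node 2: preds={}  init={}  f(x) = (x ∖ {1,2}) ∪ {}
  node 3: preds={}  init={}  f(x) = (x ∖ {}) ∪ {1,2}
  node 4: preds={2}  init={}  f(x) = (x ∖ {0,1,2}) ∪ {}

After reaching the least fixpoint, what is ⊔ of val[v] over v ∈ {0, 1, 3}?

Iteration log — 5 steps:
  step 1. node 0  ⊔preds={}  new={}  stable
  step 2. node 1  ⊔preds={}  new={0,2}  stable
  step 3. node 2  ⊔preds={}  new={}  stable
  step 4. node 3  ⊔preds={}  new={1,2}  old={}  +wl: 
  step 5. node 4  ⊔preds={}  new={}  stable

Least fixpoint reached:
  node 0: {}
  node 1: {0,2}
  node 2: {}
  node 3: {1,2}
  node 4: {}

{0,1,2}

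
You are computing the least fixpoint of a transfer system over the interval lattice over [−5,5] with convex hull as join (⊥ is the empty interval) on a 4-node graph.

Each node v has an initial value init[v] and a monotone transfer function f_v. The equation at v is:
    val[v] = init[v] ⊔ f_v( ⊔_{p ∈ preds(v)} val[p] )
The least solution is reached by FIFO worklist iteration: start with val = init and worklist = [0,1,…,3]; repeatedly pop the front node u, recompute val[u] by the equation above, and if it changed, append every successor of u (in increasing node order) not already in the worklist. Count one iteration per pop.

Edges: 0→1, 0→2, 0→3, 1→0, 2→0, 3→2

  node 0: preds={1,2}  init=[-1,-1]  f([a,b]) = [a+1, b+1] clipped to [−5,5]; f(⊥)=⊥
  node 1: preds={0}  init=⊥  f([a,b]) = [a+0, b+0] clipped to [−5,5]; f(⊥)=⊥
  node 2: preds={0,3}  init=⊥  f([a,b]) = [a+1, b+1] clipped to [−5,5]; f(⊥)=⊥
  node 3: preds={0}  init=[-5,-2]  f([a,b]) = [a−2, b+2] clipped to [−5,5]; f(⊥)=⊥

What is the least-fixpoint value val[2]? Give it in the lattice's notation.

[-4,5]

Trace (17 dequeues):
  [1] u=0 | in ⊥ | out [-1,-1] | ==
  [2] u=1 | in [-1,-1] | out [-1,-1] | prev ⊥ | push {0}
  [3] u=2 | in [-5,-1] | out [-4,0] | prev ⊥ | push {}
  [4] u=3 | in [-1,-1] | out [-5,1] | prev [-5,-2] | push {2}
  [5] u=0 | in [-4,0] | out [-3,1] | prev [-1,-1] | push {1,3}
  [6] u=2 | in [-5,1] | out [-4,2] | prev [-4,0] | push {0}
  [7] u=1 | in [-3,1] | out [-3,1] | prev [-1,-1] | push {}
  [8] u=3 | in [-3,1] | out [-5,3] | prev [-5,1] | push {2}
  [9] u=0 | in [-4,2] | out [-3,3] | prev [-3,1] | push {1,3}
  [10] u=2 | in [-5,3] | out [-4,4] | prev [-4,2] | push {0}
  [11] u=1 | in [-3,3] | out [-3,3] | prev [-3,1] | push {}
  [12] u=3 | in [-3,3] | out [-5,5] | prev [-5,3] | push {2}
  [13] u=0 | in [-4,4] | out [-3,5] | prev [-3,3] | push {1,3}
  [14] u=2 | in [-5,5] | out [-4,5] | prev [-4,4] | push {0}
  [15] u=1 | in [-3,5] | out [-3,5] | prev [-3,3] | push {}
  [16] u=3 | in [-3,5] | out [-5,5] | ==
  [17] u=0 | in [-4,5] | out [-3,5] | ==

Converged values:
  [0] [-3,5]
  [1] [-3,5]
  [2] [-4,5]
  [3] [-5,5]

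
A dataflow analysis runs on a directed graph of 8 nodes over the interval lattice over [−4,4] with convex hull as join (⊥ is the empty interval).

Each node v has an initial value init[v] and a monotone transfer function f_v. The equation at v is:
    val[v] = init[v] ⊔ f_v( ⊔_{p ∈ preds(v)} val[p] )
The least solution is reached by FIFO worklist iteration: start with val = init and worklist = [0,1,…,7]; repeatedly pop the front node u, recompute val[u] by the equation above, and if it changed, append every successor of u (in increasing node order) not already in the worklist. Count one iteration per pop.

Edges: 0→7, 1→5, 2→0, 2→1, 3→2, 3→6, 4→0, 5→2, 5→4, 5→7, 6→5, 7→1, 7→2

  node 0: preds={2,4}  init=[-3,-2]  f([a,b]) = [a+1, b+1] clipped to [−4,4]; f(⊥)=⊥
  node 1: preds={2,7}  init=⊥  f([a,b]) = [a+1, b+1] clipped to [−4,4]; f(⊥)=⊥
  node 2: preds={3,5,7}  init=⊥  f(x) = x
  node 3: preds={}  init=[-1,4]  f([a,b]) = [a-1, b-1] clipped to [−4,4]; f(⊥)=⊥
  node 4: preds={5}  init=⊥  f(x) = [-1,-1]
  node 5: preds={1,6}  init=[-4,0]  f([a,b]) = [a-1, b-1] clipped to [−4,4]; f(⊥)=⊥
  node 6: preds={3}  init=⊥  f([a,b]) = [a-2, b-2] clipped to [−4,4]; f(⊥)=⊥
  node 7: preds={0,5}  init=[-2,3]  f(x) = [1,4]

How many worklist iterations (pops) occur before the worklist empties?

14

Trace (14 dequeues):
  [1] u=0 | in ⊥ | out [-3,-2] | ==
  [2] u=1 | in [-2,3] | out [-1,4] | prev ⊥ | push {}
  [3] u=2 | in [-4,4] | out [-4,4] | prev ⊥ | push {0,1}
  [4] u=3 | in ⊥ | out [-1,4] | ==
  [5] u=4 | in [-4,0] | out [-1,-1] | prev ⊥ | push {}
  [6] u=5 | in [-1,4] | out [-4,3] | prev [-4,0] | push {2,4}
  [7] u=6 | in [-1,4] | out [-3,2] | prev ⊥ | push {5}
  [8] u=7 | in [-4,3] | out [-2,4] | prev [-2,3] | push {}
  [9] u=0 | in [-4,4] | out [-3,4] | prev [-3,-2] | push {7}
  [10] u=1 | in [-4,4] | out [-3,4] | prev [-1,4] | push {}
  [11] u=2 | in [-4,4] | out [-4,4] | ==
  [12] u=4 | in [-4,3] | out [-1,-1] | ==
  [13] u=5 | in [-3,4] | out [-4,3] | ==
  [14] u=7 | in [-4,4] | out [-2,4] | ==

Converged values:
  [0] [-3,4]
  [1] [-3,4]
  [2] [-4,4]
  [3] [-1,4]
  [4] [-1,-1]
  [5] [-4,3]
  [6] [-3,2]
  [7] [-2,4]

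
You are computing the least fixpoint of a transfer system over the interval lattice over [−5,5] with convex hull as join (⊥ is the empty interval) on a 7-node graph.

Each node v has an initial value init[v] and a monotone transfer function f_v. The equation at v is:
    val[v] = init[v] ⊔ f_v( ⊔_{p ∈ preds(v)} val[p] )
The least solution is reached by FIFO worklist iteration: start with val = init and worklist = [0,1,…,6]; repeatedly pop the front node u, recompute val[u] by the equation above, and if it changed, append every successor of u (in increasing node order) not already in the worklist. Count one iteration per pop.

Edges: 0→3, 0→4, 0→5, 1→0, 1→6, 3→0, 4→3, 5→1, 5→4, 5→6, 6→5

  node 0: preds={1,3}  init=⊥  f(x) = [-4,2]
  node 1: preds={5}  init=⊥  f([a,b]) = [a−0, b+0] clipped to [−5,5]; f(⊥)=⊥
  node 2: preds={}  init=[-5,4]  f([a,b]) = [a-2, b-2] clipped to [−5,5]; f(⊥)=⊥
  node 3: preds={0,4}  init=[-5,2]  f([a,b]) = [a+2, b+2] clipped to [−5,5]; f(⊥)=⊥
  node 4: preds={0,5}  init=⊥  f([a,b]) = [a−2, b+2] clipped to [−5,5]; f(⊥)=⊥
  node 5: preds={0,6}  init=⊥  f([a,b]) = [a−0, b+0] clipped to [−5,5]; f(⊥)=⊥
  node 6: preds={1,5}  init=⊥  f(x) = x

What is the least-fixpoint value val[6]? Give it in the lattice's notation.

[-4,2]

Trace (14 dequeues):
  [1] u=0 | in [-5,2] | out [-4,2] | prev ⊥ | push {}
  [2] u=1 | in ⊥ | out ⊥ | ==
  [3] u=2 | in ⊥ | out [-5,4] | ==
  [4] u=3 | in [-4,2] | out [-5,4] | prev [-5,2] | push {0}
  [5] u=4 | in [-4,2] | out [-5,4] | prev ⊥ | push {3}
  [6] u=5 | in [-4,2] | out [-4,2] | prev ⊥ | push {1,4}
  [7] u=6 | in [-4,2] | out [-4,2] | prev ⊥ | push {5}
  [8] u=0 | in [-5,4] | out [-4,2] | ==
  [9] u=3 | in [-5,4] | out [-5,5] | prev [-5,4] | push {0}
  [10] u=1 | in [-4,2] | out [-4,2] | prev ⊥ | push {6}
  [11] u=4 | in [-4,2] | out [-5,4] | ==
  [12] u=5 | in [-4,2] | out [-4,2] | ==
  [13] u=0 | in [-5,5] | out [-4,2] | ==
  [14] u=6 | in [-4,2] | out [-4,2] | ==

Converged values:
  [0] [-4,2]
  [1] [-4,2]
  [2] [-5,4]
  [3] [-5,5]
  [4] [-5,4]
  [5] [-4,2]
  [6] [-4,2]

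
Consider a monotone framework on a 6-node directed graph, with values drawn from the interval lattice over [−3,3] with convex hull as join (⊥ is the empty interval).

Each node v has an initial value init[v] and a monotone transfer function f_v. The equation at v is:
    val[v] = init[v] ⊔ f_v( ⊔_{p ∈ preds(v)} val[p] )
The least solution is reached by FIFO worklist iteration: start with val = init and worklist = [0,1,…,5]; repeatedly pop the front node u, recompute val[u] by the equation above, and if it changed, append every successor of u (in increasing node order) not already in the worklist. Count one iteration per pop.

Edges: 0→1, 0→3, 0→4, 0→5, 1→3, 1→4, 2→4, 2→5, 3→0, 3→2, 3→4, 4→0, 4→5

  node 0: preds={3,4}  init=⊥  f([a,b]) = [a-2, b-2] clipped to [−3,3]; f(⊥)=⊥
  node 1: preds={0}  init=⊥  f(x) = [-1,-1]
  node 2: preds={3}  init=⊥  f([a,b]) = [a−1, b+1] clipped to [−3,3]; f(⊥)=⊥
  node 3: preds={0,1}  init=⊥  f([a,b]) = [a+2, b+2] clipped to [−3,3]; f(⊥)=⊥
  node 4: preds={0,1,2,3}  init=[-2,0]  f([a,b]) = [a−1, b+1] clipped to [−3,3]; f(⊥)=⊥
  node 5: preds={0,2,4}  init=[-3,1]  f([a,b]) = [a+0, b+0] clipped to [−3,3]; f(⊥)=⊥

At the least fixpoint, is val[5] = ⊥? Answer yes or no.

Trace (20 dequeues):
  [1] u=0 | in [-2,0] | out [-3,-2] | prev ⊥ | push {}
  [2] u=1 | in [-3,-2] | out [-1,-1] | prev ⊥ | push {}
  [3] u=2 | in ⊥ | out ⊥ | ==
  [4] u=3 | in [-3,-1] | out [-1,1] | prev ⊥ | push {0,2}
  [5] u=4 | in [-3,1] | out [-3,2] | prev [-2,0] | push {}
  [6] u=5 | in [-3,2] | out [-3,2] | prev [-3,1] | push {}
  [7] u=0 | in [-3,2] | out [-3,0] | prev [-3,-2] | push {1,3,4,5}
  [8] u=2 | in [-1,1] | out [-2,2] | prev ⊥ | push {}
  [9] u=1 | in [-3,0] | out [-1,-1] | ==
  [10] u=3 | in [-3,0] | out [-1,2] | prev [-1,1] | push {0,2}
  [11] u=4 | in [-3,2] | out [-3,3] | prev [-3,2] | push {}
  [12] u=5 | in [-3,3] | out [-3,3] | prev [-3,2] | push {}
  [13] u=0 | in [-3,3] | out [-3,1] | prev [-3,0] | push {1,3,4,5}
  [14] u=2 | in [-1,2] | out [-2,3] | prev [-2,2] | push {}
  [15] u=1 | in [-3,1] | out [-1,-1] | ==
  [16] u=3 | in [-3,1] | out [-1,3] | prev [-1,2] | push {0,2}
  [17] u=4 | in [-3,3] | out [-3,3] | ==
  [18] u=5 | in [-3,3] | out [-3,3] | ==
  [19] u=0 | in [-3,3] | out [-3,1] | ==
  [20] u=2 | in [-1,3] | out [-2,3] | ==

Converged values:
  [0] [-3,1]
  [1] [-1,-1]
  [2] [-2,3]
  [3] [-1,3]
  [4] [-3,3]
  [5] [-3,3]

no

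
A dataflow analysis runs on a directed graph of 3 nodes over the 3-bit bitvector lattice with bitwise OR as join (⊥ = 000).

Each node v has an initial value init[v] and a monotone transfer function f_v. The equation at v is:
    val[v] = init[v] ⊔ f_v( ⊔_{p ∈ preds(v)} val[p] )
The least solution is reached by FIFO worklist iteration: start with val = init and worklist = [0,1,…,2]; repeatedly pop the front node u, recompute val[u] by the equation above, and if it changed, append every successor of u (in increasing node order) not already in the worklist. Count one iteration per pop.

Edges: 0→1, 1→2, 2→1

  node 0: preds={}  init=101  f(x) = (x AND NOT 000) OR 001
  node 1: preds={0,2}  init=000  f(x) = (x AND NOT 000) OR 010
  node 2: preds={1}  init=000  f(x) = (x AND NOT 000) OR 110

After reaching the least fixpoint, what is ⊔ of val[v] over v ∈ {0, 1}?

111

Iteration log — 4 steps:
  step 1. node 0  ⊔preds=000  new=101  stable
  step 2. node 1  ⊔preds=101  new=111  old=000  +wl: 
  step 3. node 2  ⊔preds=111  new=111  old=000  +wl: 1
  step 4. node 1  ⊔preds=111  new=111  stable

Least fixpoint reached:
  node 0: 101
  node 1: 111
  node 2: 111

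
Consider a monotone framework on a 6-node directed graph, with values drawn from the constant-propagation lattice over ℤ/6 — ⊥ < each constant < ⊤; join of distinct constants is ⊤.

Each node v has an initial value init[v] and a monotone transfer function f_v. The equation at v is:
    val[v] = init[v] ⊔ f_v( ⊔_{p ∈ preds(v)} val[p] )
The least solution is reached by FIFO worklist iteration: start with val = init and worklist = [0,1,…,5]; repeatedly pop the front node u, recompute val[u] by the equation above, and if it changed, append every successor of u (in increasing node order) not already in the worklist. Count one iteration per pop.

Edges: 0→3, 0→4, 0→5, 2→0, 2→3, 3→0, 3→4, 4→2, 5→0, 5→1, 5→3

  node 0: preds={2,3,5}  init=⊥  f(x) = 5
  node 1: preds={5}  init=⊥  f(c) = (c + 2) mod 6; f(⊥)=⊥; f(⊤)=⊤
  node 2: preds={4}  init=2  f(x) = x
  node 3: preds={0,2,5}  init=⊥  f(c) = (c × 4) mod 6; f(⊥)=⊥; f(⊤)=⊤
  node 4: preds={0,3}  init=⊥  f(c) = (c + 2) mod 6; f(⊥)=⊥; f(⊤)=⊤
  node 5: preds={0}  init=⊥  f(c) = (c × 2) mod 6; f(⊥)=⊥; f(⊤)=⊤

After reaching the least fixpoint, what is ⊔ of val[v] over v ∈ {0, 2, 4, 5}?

Trace (11 dequeues):
  [1] u=0 | in 2 | out 5 | prev ⊥ | push {}
  [2] u=1 | in ⊥ | out ⊥ | ==
  [3] u=2 | in ⊥ | out 2 | ==
  [4] u=3 | in ⊤ | out ⊤ | prev ⊥ | push {0}
  [5] u=4 | in ⊤ | out ⊤ | prev ⊥ | push {2}
  [6] u=5 | in 5 | out 4 | prev ⊥ | push {1,3}
  [7] u=0 | in ⊤ | out 5 | ==
  [8] u=2 | in ⊤ | out ⊤ | prev 2 | push {0}
  [9] u=1 | in 4 | out 0 | prev ⊥ | push {}
  [10] u=3 | in ⊤ | out ⊤ | ==
  [11] u=0 | in ⊤ | out 5 | ==

Converged values:
  [0] 5
  [1] 0
  [2] ⊤
  [3] ⊤
  [4] ⊤
  [5] 4

⊤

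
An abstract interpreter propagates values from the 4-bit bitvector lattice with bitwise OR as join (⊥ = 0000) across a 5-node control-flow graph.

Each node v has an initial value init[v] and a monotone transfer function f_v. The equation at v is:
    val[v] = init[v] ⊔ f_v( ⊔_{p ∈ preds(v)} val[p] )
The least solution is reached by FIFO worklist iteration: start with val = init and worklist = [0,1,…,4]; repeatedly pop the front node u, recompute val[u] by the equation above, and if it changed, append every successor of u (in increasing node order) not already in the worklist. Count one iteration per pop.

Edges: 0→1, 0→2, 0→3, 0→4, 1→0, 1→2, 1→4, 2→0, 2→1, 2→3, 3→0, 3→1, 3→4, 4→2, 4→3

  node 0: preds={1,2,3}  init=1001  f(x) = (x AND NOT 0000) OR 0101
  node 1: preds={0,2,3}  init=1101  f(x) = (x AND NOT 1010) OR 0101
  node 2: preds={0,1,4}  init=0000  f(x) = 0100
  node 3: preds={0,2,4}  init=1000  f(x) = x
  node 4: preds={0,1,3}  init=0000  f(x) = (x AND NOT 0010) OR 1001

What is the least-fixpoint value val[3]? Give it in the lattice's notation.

1101

Worklist (9 pops):
  #1 pop 0: in=1101 → 1101 (was 1001); enqueue []
  #2 pop 1: in=1101 → 1101 (no change)
  #3 pop 2: in=1101 → 0100 (was 0000); enqueue [0,1]
  #4 pop 3: in=1101 → 1101 (was 1000); enqueue []
  #5 pop 4: in=1101 → 1101 (was 0000); enqueue [2,3]
  #6 pop 0: in=1101 → 1101 (no change)
  #7 pop 1: in=1101 → 1101 (no change)
  #8 pop 2: in=1101 → 0100 (no change)
  #9 pop 3: in=1101 → 1101 (no change)

Fixpoint:
  val[0] = 1101
  val[1] = 1101
  val[2] = 0100
  val[3] = 1101
  val[4] = 1101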